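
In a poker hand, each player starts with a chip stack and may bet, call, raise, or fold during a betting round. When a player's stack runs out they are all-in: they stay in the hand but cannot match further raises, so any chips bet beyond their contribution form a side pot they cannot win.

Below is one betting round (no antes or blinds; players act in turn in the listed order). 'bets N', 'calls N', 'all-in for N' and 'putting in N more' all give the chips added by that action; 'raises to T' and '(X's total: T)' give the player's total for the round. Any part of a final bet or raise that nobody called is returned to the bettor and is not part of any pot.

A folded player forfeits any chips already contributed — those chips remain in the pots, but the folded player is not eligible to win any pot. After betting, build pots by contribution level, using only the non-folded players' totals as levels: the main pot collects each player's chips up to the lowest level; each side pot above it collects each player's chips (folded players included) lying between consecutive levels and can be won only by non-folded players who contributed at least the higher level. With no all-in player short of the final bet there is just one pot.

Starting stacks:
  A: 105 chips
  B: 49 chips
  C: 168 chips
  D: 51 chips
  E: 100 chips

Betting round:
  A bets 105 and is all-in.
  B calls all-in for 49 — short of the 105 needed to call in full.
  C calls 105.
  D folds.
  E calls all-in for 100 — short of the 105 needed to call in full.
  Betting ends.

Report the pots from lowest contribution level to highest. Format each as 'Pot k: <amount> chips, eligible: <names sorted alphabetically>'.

Contributions: A=105, B=49, C=105, E=100
Folded: D
Pot levels (distinct totals of non-folded players): 49, 100, 105
Layer 1-49: 49 each from A, B, C, E = 49*4 = 196 chips; eligible A, B, C, E
Layer 50-100: 51 each from A, C, E = 51*3 = 153 chips; eligible A, C, E
Layer 101-105: 5 each from A, C = 5*2 = 10 chips; eligible A, C

Pot 1: 196 chips, eligible: A, B, C, E
Pot 2: 153 chips, eligible: A, C, E
Pot 3: 10 chips, eligible: A, C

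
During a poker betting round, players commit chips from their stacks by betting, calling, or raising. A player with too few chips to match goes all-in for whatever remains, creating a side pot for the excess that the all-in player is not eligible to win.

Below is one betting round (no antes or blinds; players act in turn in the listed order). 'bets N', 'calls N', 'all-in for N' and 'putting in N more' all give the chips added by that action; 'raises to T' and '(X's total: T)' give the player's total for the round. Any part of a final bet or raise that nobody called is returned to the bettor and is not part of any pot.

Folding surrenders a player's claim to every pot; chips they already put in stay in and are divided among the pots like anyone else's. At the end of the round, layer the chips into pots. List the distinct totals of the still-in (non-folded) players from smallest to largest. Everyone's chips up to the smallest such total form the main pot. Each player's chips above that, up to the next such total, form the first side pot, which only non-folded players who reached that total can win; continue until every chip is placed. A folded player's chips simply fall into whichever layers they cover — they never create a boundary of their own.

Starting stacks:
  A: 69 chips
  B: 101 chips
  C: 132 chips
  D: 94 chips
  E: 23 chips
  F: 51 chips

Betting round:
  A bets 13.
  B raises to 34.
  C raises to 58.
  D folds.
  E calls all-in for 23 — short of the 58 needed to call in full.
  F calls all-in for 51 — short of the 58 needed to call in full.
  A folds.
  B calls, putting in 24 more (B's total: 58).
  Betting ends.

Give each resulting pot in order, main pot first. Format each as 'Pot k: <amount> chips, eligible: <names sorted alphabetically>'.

Contributions: A=13, B=58, C=58, E=23, F=51
Folded: A, D
Pot levels (distinct totals of non-folded players): 23, 51, 58
Layer 1-23: A 13 + B 23 + C 23 + E 23 + F 23 = 105 chips; eligible B, C, E, F
Layer 24-51: 28 each from B, C, F = 28*3 = 84 chips; eligible B, C, F
Layer 52-58: 7 each from B, C = 7*2 = 14 chips; eligible B, C

Pot 1: 105 chips, eligible: B, C, E, F
Pot 2: 84 chips, eligible: B, C, F
Pot 3: 14 chips, eligible: B, C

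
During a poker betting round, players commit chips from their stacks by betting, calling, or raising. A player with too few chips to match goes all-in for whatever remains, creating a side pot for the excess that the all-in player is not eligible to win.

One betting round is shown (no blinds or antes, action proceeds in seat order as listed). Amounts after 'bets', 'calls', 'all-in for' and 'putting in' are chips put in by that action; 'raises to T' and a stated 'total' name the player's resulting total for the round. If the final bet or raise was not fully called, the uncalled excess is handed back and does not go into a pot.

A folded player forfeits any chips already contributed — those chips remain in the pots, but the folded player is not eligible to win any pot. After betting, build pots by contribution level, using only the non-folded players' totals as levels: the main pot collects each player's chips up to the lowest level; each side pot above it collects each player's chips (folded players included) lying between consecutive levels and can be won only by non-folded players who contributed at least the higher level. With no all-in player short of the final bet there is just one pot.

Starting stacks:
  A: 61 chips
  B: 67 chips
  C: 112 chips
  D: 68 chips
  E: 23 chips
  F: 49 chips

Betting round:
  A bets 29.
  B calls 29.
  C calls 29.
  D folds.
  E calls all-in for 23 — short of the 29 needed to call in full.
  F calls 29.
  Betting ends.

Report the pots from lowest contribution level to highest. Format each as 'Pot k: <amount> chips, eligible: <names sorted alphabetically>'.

Pot 1: 115 chips, eligible: A, B, C, E, F
Pot 2: 24 chips, eligible: A, B, C, F

Derivation:
Contributions: A=29, B=29, C=29, E=23, F=29
Folded: D
Pot levels (distinct totals of non-folded players): 23, 29
Layer 1-23: 23 each from A, B, C, E, F = 23*5 = 115 chips; eligible A, B, C, E, F
Layer 24-29: 6 each from A, B, C, F = 6*4 = 24 chips; eligible A, B, C, F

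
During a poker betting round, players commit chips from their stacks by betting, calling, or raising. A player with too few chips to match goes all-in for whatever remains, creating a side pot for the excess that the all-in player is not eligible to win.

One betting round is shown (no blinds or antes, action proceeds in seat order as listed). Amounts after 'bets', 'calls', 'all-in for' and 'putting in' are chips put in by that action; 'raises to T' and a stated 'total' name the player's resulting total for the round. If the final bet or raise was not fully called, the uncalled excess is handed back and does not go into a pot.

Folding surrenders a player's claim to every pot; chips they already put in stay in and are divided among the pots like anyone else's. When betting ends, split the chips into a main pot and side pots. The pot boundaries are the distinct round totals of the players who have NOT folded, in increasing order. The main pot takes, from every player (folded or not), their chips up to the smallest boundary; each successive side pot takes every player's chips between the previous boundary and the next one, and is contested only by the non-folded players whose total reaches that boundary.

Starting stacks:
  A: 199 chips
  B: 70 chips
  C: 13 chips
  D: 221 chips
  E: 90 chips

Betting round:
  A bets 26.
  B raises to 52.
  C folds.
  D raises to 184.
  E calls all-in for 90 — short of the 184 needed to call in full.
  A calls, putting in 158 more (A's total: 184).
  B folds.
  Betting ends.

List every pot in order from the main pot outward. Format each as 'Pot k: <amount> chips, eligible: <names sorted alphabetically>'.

Contributions: A=184, B=52, D=184, E=90
Folded: B, C
Pot levels (distinct totals of non-folded players): 90, 184
Layer 1-90: A 90 + B 52 + D 90 + E 90 = 322 chips; eligible A, D, E
Layer 91-184: 94 each from A, D = 94*2 = 188 chips; eligible A, D

Pot 1: 322 chips, eligible: A, D, E
Pot 2: 188 chips, eligible: A, D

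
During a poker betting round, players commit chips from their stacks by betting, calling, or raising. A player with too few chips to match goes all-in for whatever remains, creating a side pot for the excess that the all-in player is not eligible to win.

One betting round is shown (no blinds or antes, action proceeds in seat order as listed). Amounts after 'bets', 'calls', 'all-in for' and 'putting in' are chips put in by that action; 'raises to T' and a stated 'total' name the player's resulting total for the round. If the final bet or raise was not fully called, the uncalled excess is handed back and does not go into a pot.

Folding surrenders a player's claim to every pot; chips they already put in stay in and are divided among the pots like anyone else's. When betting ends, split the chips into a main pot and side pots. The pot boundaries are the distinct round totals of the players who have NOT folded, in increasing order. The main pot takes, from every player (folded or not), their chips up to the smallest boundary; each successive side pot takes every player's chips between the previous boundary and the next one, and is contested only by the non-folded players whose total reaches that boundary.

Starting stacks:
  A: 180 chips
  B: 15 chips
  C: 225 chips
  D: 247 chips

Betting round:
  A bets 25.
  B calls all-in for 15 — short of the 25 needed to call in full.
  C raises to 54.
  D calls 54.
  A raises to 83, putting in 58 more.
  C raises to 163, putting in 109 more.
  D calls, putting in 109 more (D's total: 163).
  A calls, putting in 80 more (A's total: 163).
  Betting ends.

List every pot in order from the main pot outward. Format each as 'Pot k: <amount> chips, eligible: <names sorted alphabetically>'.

Pot 1: 60 chips, eligible: A, B, C, D
Pot 2: 444 chips, eligible: A, C, D

Derivation:
Contributions: A=163, B=15, C=163, D=163
Pot levels (distinct totals of non-folded players): 15, 163
Layer 1-15: 15 each from A, B, C, D = 15*4 = 60 chips; eligible A, B, C, D
Layer 16-163: 148 each from A, C, D = 148*3 = 444 chips; eligible A, C, D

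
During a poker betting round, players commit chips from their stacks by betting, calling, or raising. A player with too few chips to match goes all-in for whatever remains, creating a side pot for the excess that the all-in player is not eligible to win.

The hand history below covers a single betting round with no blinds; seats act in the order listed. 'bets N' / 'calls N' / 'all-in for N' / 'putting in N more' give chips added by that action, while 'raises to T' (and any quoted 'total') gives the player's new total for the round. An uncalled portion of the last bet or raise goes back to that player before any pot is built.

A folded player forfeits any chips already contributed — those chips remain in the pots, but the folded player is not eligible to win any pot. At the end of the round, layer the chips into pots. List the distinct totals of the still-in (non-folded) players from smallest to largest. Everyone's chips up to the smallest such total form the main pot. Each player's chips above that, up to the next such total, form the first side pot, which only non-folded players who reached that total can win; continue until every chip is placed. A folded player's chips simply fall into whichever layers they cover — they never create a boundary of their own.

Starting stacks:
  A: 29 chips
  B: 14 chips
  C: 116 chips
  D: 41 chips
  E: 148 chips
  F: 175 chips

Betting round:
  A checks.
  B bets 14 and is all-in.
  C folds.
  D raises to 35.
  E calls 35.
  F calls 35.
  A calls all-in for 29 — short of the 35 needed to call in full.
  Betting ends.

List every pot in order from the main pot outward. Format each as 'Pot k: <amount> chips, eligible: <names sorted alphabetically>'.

Contributions: A=29, B=14, D=35, E=35, F=35
Folded: C
Pot levels (distinct totals of non-folded players): 14, 29, 35
Layer 1-14: 14 each from A, B, D, E, F = 14*5 = 70 chips; eligible A, B, D, E, F
Layer 15-29: 15 each from A, D, E, F = 15*4 = 60 chips; eligible A, D, E, F
Layer 30-35: 6 each from D, E, F = 6*3 = 18 chips; eligible D, E, F

Pot 1: 70 chips, eligible: A, B, D, E, F
Pot 2: 60 chips, eligible: A, D, E, F
Pot 3: 18 chips, eligible: D, E, F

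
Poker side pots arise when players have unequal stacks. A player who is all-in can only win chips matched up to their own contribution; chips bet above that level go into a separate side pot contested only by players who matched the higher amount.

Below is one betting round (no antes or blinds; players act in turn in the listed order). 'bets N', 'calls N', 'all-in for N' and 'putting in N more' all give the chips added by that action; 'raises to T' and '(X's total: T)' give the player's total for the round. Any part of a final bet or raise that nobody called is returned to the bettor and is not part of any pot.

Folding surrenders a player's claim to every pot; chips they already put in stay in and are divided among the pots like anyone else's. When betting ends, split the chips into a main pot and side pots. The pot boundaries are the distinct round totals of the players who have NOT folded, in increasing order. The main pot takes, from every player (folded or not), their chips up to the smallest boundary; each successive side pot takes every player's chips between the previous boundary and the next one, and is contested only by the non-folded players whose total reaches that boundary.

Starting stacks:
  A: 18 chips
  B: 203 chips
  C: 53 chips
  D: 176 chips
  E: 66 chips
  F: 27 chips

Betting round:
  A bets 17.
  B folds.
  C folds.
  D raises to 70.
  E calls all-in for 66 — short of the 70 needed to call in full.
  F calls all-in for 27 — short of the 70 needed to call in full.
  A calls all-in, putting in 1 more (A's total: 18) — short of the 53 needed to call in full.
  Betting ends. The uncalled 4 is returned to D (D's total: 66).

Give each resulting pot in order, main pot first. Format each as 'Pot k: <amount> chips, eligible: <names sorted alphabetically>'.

Contributions (after 4 returned to D): A=18, D=66, E=66, F=27
Folded: B, C
Pot levels (distinct totals of non-folded players): 18, 27, 66
Layer 1-18: 18 each from A, D, E, F = 18*4 = 72 chips; eligible A, D, E, F
Layer 19-27: 9 each from D, E, F = 9*3 = 27 chips; eligible D, E, F
Layer 28-66: 39 each from D, E = 39*2 = 78 chips; eligible D, E

Pot 1: 72 chips, eligible: A, D, E, F
Pot 2: 27 chips, eligible: D, E, F
Pot 3: 78 chips, eligible: D, E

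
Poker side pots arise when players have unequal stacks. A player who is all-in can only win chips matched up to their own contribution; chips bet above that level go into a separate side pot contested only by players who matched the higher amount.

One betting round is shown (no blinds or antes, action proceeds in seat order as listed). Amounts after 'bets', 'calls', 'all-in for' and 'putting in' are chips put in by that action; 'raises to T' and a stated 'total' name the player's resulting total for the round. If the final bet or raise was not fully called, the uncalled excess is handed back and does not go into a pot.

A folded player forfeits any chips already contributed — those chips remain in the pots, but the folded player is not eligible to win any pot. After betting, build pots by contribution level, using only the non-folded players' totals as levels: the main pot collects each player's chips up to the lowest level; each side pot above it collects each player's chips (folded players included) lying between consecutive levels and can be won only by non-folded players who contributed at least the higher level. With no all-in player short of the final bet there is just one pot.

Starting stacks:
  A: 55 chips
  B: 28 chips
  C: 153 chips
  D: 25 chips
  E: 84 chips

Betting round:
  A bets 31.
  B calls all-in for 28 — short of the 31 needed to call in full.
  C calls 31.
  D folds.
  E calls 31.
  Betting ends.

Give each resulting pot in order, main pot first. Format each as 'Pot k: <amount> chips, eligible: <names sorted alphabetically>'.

Pot 1: 112 chips, eligible: A, B, C, E
Pot 2: 9 chips, eligible: A, C, E

Derivation:
Contributions: A=31, B=28, C=31, E=31
Folded: D
Pot levels (distinct totals of non-folded players): 28, 31
Layer 1-28: 28 each from A, B, C, E = 28*4 = 112 chips; eligible A, B, C, E
Layer 29-31: 3 each from A, C, E = 3*3 = 9 chips; eligible A, C, E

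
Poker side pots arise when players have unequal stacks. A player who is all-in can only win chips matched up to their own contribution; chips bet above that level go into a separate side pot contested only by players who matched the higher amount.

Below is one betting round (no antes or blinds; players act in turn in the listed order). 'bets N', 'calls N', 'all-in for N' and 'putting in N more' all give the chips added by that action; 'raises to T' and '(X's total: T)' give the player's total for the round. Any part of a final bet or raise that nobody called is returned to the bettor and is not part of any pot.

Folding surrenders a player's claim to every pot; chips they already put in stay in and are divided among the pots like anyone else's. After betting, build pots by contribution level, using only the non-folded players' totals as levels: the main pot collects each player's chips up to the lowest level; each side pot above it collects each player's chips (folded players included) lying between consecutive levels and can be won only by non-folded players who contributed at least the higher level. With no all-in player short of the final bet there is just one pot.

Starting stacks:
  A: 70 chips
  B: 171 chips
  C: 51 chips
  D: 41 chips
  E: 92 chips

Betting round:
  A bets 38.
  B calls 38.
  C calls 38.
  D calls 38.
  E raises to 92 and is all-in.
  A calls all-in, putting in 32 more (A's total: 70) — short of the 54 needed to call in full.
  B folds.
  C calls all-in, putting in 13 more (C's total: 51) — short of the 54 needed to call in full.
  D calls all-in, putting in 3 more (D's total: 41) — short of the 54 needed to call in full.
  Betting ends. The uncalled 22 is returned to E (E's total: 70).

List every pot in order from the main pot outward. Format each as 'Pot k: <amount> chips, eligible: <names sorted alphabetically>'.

Contributions (after 22 returned to E): A=70, B=38, C=51, D=41, E=70
Folded: B
Pot levels (distinct totals of non-folded players): 41, 51, 70
Layer 1-41: A 41 + B 38 + C 41 + D 41 + E 41 = 202 chips; eligible A, C, D, E
Layer 42-51: 10 each from A, C, E = 10*3 = 30 chips; eligible A, C, E
Layer 52-70: 19 each from A, E = 19*2 = 38 chips; eligible A, E

Pot 1: 202 chips, eligible: A, C, D, E
Pot 2: 30 chips, eligible: A, C, E
Pot 3: 38 chips, eligible: A, E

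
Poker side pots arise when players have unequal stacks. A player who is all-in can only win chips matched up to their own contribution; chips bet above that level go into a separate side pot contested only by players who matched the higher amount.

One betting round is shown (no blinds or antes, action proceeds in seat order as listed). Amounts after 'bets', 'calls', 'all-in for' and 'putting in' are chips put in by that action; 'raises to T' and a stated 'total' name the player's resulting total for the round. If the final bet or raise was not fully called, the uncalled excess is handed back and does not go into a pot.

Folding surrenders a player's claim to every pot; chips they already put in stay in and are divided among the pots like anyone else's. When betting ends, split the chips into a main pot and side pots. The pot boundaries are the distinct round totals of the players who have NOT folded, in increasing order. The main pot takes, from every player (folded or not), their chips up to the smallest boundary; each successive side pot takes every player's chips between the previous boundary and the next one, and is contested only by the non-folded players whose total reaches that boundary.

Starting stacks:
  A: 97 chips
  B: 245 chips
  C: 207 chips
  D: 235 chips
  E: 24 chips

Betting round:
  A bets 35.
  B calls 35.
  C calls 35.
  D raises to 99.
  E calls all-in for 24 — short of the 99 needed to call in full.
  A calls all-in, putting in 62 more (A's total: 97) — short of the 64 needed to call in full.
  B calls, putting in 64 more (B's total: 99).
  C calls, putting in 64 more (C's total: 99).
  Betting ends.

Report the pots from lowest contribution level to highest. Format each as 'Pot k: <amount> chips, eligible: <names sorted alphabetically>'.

Contributions: A=97, B=99, C=99, D=99, E=24
Pot levels (distinct totals of non-folded players): 24, 97, 99
Layer 1-24: 24 each from A, B, C, D, E = 24*5 = 120 chips; eligible A, B, C, D, E
Layer 25-97: 73 each from A, B, C, D = 73*4 = 292 chips; eligible A, B, C, D
Layer 98-99: 2 each from B, C, D = 2*3 = 6 chips; eligible B, C, D

Pot 1: 120 chips, eligible: A, B, C, D, E
Pot 2: 292 chips, eligible: A, B, C, D
Pot 3: 6 chips, eligible: B, C, D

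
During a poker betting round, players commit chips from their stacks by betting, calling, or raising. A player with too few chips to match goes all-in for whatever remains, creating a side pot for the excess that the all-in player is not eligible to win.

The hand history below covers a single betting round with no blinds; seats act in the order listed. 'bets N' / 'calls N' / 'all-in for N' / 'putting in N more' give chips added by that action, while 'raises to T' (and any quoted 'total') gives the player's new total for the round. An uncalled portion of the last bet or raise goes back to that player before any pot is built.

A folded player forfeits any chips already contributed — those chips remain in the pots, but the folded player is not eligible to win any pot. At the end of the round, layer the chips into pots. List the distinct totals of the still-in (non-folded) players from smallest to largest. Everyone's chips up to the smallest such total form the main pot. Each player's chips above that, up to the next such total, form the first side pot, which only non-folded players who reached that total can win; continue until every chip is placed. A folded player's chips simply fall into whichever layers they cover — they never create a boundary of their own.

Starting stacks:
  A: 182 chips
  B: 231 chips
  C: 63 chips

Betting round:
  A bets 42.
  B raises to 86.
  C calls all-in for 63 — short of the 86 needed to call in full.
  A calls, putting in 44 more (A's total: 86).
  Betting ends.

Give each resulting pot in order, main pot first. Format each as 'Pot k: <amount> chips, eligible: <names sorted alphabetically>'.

Contributions: A=86, B=86, C=63
Pot levels (distinct totals of non-folded players): 63, 86
Layer 1-63: 63 each from A, B, C = 63*3 = 189 chips; eligible A, B, C
Layer 64-86: 23 each from A, B = 23*2 = 46 chips; eligible A, B

Pot 1: 189 chips, eligible: A, B, C
Pot 2: 46 chips, eligible: A, B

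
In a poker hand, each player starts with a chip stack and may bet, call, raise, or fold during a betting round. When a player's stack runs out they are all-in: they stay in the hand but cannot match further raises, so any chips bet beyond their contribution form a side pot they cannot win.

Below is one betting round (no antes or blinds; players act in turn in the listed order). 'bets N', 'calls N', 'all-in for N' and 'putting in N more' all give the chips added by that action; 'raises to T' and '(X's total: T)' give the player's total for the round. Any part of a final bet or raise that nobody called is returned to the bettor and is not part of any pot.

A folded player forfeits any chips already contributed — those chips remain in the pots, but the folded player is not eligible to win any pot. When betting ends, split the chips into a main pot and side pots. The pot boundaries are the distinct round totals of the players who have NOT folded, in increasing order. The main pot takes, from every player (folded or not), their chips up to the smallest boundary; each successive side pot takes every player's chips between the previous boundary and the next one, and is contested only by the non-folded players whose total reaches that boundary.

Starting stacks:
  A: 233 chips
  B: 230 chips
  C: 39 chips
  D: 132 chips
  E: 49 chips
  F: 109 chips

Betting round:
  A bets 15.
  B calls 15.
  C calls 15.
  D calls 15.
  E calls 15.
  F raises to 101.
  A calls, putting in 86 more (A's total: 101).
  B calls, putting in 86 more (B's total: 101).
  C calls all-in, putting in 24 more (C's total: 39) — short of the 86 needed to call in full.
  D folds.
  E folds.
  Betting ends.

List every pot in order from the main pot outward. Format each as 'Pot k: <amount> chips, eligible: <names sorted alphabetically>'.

Contributions: A=101, B=101, C=39, D=15, E=15, F=101
Folded: D, E
Pot levels (distinct totals of non-folded players): 39, 101
Layer 1-39: A 39 + B 39 + C 39 + D 15 + E 15 + F 39 = 186 chips; eligible A, B, C, F
Layer 40-101: 62 each from A, B, F = 62*3 = 186 chips; eligible A, B, F

Pot 1: 186 chips, eligible: A, B, C, F
Pot 2: 186 chips, eligible: A, B, F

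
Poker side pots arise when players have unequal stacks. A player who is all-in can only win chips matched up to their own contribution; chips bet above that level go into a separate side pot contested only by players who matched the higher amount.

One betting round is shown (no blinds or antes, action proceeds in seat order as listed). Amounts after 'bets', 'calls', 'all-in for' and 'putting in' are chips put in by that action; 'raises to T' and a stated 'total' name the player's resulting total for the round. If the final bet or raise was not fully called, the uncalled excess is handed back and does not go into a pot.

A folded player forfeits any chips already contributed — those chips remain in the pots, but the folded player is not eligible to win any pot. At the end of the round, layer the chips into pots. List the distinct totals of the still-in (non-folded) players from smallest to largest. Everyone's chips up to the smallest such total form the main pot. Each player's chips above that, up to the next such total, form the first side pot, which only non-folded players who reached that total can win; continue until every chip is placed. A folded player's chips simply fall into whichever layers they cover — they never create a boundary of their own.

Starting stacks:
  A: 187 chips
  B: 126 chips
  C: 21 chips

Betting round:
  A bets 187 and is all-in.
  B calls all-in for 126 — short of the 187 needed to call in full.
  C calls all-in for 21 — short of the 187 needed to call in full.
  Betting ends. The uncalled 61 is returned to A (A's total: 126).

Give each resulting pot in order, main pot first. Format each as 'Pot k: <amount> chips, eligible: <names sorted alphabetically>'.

Contributions (after 61 returned to A): A=126, B=126, C=21
Pot levels (distinct totals of non-folded players): 21, 126
Layer 1-21: 21 each from A, B, C = 21*3 = 63 chips; eligible A, B, C
Layer 22-126: 105 each from A, B = 105*2 = 210 chips; eligible A, B

Pot 1: 63 chips, eligible: A, B, C
Pot 2: 210 chips, eligible: A, B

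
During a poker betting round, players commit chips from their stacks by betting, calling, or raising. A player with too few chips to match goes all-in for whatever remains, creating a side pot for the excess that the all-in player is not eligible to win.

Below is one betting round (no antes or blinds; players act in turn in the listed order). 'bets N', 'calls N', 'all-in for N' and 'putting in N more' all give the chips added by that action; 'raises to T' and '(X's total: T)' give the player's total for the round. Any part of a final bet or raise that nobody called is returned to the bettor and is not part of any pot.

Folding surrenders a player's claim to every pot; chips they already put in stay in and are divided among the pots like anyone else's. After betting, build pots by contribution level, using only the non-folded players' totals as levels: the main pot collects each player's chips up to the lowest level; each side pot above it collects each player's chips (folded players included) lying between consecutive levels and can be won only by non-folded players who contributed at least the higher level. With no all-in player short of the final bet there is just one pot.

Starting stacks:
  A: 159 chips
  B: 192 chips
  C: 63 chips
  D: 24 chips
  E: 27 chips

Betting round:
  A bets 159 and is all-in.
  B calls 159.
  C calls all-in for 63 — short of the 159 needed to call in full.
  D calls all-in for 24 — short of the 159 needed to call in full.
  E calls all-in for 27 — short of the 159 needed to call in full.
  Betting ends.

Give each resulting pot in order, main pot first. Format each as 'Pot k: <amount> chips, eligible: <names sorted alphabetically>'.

Contributions: A=159, B=159, C=63, D=24, E=27
Pot levels (distinct totals of non-folded players): 24, 27, 63, 159
Layer 1-24: 24 each from A, B, C, D, E = 24*5 = 120 chips; eligible A, B, C, D, E
Layer 25-27: 3 each from A, B, C, E = 3*4 = 12 chips; eligible A, B, C, E
Layer 28-63: 36 each from A, B, C = 36*3 = 108 chips; eligible A, B, C
Layer 64-159: 96 each from A, B = 96*2 = 192 chips; eligible A, B

Pot 1: 120 chips, eligible: A, B, C, D, E
Pot 2: 12 chips, eligible: A, B, C, E
Pot 3: 108 chips, eligible: A, B, C
Pot 4: 192 chips, eligible: A, B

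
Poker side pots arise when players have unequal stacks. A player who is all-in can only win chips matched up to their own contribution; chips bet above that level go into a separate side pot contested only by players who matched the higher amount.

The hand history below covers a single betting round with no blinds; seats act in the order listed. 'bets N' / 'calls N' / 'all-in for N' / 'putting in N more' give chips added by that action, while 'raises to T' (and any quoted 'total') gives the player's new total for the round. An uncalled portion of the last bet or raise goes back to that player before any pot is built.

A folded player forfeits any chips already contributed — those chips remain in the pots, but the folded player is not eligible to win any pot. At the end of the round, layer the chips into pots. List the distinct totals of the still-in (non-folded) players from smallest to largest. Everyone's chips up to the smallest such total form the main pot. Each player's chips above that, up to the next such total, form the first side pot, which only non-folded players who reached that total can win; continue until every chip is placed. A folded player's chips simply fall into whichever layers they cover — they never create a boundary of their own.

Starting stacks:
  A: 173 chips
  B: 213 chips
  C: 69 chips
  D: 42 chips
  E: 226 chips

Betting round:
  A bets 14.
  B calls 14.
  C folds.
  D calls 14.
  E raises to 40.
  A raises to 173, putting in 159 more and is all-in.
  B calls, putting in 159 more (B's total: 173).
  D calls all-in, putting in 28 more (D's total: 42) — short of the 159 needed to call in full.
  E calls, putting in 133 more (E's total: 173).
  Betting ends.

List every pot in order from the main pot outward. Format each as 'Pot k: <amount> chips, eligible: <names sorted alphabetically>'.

Contributions: A=173, B=173, D=42, E=173
Folded: C
Pot levels (distinct totals of non-folded players): 42, 173
Layer 1-42: 42 each from A, B, D, E = 42*4 = 168 chips; eligible A, B, D, E
Layer 43-173: 131 each from A, B, E = 131*3 = 393 chips; eligible A, B, E

Pot 1: 168 chips, eligible: A, B, D, E
Pot 2: 393 chips, eligible: A, B, E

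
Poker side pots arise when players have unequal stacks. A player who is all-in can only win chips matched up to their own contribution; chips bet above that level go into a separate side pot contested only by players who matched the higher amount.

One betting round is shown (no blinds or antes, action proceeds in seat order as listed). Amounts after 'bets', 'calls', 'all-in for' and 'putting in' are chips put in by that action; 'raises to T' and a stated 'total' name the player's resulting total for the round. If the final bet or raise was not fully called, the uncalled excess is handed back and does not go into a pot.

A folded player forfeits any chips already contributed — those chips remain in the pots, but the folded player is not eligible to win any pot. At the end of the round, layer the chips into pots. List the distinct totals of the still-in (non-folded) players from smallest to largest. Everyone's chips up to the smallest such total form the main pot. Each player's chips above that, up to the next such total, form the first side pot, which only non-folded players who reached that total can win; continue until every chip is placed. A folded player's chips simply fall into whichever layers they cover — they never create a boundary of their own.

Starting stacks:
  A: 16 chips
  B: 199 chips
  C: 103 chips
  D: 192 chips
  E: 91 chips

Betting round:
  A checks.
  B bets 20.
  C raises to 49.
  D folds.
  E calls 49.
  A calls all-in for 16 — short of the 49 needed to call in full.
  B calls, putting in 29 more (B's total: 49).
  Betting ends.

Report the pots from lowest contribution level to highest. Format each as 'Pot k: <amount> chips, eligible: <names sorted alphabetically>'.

Pot 1: 64 chips, eligible: A, B, C, E
Pot 2: 99 chips, eligible: B, C, E

Derivation:
Contributions: A=16, B=49, C=49, E=49
Folded: D
Pot levels (distinct totals of non-folded players): 16, 49
Layer 1-16: 16 each from A, B, C, E = 16*4 = 64 chips; eligible A, B, C, E
Layer 17-49: 33 each from B, C, E = 33*3 = 99 chips; eligible B, C, E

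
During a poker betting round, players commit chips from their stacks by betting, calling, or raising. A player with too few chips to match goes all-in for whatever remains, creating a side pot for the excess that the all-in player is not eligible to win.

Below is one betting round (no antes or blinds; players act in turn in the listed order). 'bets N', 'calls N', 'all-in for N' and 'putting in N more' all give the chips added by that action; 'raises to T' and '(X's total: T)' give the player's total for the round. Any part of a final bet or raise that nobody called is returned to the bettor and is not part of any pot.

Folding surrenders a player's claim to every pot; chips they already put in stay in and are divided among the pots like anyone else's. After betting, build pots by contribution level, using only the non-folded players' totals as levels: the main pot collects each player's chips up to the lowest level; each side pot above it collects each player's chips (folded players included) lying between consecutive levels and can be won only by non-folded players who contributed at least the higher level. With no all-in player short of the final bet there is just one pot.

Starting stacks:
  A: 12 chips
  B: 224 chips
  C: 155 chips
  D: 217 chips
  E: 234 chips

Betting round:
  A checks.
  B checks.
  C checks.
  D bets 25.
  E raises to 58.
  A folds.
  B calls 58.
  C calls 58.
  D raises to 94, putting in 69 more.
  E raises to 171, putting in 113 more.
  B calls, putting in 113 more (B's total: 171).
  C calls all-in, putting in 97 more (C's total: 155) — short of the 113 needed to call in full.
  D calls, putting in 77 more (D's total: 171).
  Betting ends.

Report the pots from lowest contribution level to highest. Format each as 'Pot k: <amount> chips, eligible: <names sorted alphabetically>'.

Pot 1: 620 chips, eligible: B, C, D, E
Pot 2: 48 chips, eligible: B, D, E

Derivation:
Contributions: B=171, C=155, D=171, E=171
Folded: A
Pot levels (distinct totals of non-folded players): 155, 171
Layer 1-155: 155 each from B, C, D, E = 155*4 = 620 chips; eligible B, C, D, E
Layer 156-171: 16 each from B, D, E = 16*3 = 48 chips; eligible B, D, E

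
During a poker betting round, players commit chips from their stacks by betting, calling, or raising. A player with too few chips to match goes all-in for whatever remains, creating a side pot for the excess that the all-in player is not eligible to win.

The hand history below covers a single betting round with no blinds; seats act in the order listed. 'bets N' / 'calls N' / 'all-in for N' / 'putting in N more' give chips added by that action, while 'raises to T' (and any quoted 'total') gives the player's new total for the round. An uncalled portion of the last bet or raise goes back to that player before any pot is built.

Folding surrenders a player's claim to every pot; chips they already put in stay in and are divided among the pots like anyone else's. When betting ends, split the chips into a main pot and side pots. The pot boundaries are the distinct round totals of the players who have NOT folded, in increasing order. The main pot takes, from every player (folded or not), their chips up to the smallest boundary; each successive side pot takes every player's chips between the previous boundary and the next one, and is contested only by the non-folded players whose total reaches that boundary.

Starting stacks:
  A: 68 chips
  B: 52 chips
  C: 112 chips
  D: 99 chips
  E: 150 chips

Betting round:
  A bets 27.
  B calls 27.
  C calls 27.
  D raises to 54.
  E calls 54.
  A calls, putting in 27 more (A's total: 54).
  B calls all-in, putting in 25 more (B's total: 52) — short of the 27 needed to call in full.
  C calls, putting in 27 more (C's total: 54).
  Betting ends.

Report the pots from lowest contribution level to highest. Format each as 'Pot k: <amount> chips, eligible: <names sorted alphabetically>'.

Contributions: A=54, B=52, C=54, D=54, E=54
Pot levels (distinct totals of non-folded players): 52, 54
Layer 1-52: 52 each from A, B, C, D, E = 52*5 = 260 chips; eligible A, B, C, D, E
Layer 53-54: 2 each from A, C, D, E = 2*4 = 8 chips; eligible A, C, D, E

Pot 1: 260 chips, eligible: A, B, C, D, E
Pot 2: 8 chips, eligible: A, C, D, E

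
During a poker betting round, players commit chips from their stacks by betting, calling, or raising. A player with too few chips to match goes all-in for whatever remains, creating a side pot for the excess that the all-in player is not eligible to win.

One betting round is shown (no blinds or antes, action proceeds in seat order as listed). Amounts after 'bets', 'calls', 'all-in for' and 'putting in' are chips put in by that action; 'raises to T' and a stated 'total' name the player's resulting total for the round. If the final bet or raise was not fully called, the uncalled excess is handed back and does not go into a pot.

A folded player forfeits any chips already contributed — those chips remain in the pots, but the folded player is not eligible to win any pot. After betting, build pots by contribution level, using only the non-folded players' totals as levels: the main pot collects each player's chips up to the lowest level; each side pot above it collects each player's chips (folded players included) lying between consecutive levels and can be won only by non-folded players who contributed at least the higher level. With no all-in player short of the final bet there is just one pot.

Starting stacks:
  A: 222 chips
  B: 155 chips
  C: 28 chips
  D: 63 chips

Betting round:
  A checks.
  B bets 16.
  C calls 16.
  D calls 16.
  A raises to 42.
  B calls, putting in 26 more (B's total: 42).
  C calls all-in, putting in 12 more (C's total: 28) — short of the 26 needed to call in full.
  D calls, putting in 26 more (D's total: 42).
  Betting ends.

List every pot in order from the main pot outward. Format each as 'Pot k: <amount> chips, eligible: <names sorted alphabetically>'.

Contributions: A=42, B=42, C=28, D=42
Pot levels (distinct totals of non-folded players): 28, 42
Layer 1-28: 28 each from A, B, C, D = 28*4 = 112 chips; eligible A, B, C, D
Layer 29-42: 14 each from A, B, D = 14*3 = 42 chips; eligible A, B, D

Pot 1: 112 chips, eligible: A, B, C, D
Pot 2: 42 chips, eligible: A, B, D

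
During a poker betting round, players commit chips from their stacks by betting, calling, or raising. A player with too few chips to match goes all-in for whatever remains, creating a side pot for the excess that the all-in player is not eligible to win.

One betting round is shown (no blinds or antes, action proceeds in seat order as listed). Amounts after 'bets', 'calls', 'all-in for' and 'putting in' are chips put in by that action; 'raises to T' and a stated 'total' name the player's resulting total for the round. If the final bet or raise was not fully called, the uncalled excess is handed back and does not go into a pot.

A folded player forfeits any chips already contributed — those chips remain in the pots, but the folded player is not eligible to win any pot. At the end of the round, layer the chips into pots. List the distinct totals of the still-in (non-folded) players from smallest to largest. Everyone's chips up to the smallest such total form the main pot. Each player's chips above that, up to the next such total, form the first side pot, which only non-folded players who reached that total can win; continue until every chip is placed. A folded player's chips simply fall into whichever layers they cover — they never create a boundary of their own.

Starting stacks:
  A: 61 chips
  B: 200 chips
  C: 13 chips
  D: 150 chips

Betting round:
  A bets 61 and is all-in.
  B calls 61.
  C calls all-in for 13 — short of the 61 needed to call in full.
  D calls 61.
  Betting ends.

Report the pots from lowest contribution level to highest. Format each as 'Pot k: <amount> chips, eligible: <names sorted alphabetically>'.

Contributions: A=61, B=61, C=13, D=61
Pot levels (distinct totals of non-folded players): 13, 61
Layer 1-13: 13 each from A, B, C, D = 13*4 = 52 chips; eligible A, B, C, D
Layer 14-61: 48 each from A, B, D = 48*3 = 144 chips; eligible A, B, D

Pot 1: 52 chips, eligible: A, B, C, D
Pot 2: 144 chips, eligible: A, B, D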